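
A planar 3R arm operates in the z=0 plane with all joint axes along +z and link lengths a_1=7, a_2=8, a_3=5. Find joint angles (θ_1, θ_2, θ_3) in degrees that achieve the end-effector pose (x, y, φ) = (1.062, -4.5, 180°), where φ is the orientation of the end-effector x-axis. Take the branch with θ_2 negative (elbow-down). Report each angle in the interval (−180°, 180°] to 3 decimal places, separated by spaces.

30.000 -120.001 -89.999

wrist centre = target − a_3·(cos φ, sin φ) = (6.0620, -4.5000)
cos θ_2 = (56.9978−7²−8²)/(2·7·8) = -0.5000; θ_2 = -120.0013° (elbow-down)
β = atan2(-4.5000,6.0620) = -36.5876°; ψ = atan2(-6.9281,2.9998) = -66.5876°
θ_1 = β − ψ = 30.0000°
θ_3 = φ − θ_1 − θ_2 = -89.9987° (wrapped to (-180°,180°])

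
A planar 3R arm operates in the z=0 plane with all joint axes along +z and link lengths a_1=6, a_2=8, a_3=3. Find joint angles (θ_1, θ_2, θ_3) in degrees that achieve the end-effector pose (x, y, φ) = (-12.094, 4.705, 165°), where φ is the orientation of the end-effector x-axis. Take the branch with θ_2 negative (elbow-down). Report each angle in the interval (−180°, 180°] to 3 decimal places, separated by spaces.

wrist centre = target − a_3·(cos φ, sin φ) = (-9.1962, 3.9285)
cos θ_2 = (100.0040−6²−8²)/(2·6·8) = 0.0000; θ_2 = -89.9976° (elbow-down)
β = atan2(3.9285,-9.1962) = 156.8683°; ψ = atan2(-8.0000,6.0003) = -53.1286°
θ_1 = β − ψ = 209.9969°
θ_3 = φ − θ_1 − θ_2 = 45.0008° (wrapped to (-180°,180°])

-150.003 -89.998 45.001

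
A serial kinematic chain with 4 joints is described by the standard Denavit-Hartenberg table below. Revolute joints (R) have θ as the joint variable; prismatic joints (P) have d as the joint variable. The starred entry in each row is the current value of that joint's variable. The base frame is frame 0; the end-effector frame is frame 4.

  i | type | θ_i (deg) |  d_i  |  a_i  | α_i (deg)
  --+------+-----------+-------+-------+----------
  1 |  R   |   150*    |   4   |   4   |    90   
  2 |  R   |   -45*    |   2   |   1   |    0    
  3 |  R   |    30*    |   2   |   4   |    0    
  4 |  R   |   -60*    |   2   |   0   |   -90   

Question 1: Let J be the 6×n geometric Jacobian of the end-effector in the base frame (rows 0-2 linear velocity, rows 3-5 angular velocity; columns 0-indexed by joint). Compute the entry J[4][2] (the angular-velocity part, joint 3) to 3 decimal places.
axis z_2 = (0.5000,0.8660,0.0000); lever o_n−o_2 = (-1.3461,5.3960,-1.0353)
cross product → J_v[:, 2] = (-0.8966,0.5176,3.8637)
J_ω[:, 2] = z_2
entry J[4][2] = 0.8660

0.866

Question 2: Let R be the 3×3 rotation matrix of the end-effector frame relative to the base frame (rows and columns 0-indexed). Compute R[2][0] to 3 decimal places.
End-effector x-axis (col 0 of R) = (-0.2241,0.1294,-0.9659)
R[2][0] = -0.9659

-0.966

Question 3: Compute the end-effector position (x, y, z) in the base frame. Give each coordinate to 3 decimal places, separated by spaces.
-4.423 9.482 2.258

after link 1: o_1 = (-3.4641, 2.0000, 4.0000)
after link 2: o_2 = (-3.0765, 4.0856, 3.2929)
after link 3: o_3 = (-5.4225, 7.7495, 2.2576)
after link 4: o_4 = (-4.4225, 9.4816, 2.2576)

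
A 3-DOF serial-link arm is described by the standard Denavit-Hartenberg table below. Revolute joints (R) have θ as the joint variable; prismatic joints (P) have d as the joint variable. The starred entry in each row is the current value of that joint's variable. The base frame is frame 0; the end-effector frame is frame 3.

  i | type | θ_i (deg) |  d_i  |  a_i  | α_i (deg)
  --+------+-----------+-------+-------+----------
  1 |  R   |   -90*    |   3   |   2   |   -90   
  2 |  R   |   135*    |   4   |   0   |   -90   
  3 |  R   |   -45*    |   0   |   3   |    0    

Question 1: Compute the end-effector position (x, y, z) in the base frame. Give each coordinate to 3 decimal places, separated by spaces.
after link 1: o_1 = (0.0000, -2.0000, 3.0000)
after link 2: o_2 = (4.0000, -2.0000, 3.0000)
after link 3: o_3 = (6.1213, -0.5000, 1.5000)

6.121 -0.500 1.500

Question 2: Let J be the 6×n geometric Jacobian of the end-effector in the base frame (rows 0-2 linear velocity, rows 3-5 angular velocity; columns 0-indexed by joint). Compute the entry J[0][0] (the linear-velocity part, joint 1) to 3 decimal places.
axis z_0 = ẑ; lever o_n−o_0 = (6.1213,-0.5000,1.5000)
cross product → J_v[:, 0] = (0.5000,6.1213,-0.0000)
J_ω[:, 0] = z_0
entry J[0][0] = 0.5000

0.500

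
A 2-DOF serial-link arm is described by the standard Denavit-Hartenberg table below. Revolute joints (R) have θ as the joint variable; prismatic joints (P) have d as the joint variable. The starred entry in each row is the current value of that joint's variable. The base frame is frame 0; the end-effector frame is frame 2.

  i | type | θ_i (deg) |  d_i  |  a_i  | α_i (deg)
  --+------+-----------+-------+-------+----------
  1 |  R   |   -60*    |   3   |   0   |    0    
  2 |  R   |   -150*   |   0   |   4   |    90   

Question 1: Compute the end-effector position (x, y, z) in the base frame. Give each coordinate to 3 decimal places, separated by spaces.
after link 1: o_1 = (0.0000, 0.0000, 3.0000)
after link 2: o_2 = (-3.4641, 2.0000, 3.0000)

-3.464 2.000 3.000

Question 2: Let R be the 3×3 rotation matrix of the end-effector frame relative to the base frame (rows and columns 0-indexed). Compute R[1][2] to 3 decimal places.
0.866

End-effector z-axis (col 2 of R) = (0.5000,0.8660,0.0000)
R[1][2] = 0.8660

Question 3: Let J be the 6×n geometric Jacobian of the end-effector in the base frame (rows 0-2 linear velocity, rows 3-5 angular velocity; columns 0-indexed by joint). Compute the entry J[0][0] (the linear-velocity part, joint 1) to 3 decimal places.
-2.000

axis z_0 = ẑ; lever o_n−o_0 = (-3.4641,2.0000,3.0000)
cross product → J_v[:, 0] = (-2.0000,-3.4641,0.0000)
J_ω[:, 0] = z_0
entry J[0][0] = -2.0000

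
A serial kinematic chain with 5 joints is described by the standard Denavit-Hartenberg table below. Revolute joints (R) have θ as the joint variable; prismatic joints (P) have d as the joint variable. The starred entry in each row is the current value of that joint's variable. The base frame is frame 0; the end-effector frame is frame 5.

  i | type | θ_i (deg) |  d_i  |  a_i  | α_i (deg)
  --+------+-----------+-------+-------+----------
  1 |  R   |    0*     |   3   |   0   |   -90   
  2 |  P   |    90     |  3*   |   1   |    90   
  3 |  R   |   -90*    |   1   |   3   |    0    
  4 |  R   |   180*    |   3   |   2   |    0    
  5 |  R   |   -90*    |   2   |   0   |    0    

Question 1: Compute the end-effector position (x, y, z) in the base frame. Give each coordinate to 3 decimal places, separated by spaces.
6.000 2.000 2.000

after link 1: o_1 = (0.0000, 0.0000, 3.0000)
after link 2: o_2 = (0.0000, 3.0000, 2.0000)
after link 3: o_3 = (1.0000, 0.0000, 2.0000)
after link 4: o_4 = (4.0000, 2.0000, 2.0000)
after link 5: o_5 = (6.0000, 2.0000, 2.0000)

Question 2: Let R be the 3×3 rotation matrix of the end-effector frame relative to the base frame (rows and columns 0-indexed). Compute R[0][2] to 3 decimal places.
1.000

End-effector z-axis (col 2 of R) = (1.0000,0.0000,0.0000)
R[0][2] = 1.0000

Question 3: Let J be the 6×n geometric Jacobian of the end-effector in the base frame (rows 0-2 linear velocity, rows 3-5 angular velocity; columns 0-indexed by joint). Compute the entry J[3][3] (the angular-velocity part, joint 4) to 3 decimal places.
1.000

axis z_3 = (1.0000,0.0000,0.0000); lever o_n−o_3 = (5.0000,2.0000,0.0000)
cross product → J_v[:, 3] = (-0.0000,0.0000,2.0000)
J_ω[:, 3] = z_3
entry J[3][3] = 1.0000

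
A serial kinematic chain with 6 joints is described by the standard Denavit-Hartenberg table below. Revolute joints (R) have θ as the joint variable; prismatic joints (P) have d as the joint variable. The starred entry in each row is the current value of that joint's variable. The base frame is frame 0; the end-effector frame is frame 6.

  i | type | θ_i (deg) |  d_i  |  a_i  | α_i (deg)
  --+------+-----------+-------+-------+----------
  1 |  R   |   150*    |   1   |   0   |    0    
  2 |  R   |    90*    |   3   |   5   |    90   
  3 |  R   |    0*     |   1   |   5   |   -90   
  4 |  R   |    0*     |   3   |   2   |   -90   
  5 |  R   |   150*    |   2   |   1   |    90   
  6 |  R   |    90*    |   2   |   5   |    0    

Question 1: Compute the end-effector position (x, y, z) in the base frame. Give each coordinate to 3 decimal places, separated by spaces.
after link 1: o_1 = (0.0000, 0.0000, 1.0000)
after link 2: o_2 = (-2.5000, -4.3301, 4.0000)
after link 3: o_3 = (-5.8660, -8.1603, 4.0000)
after link 4: o_4 = (-6.8660, -9.8923, 7.0000)
after link 5: o_5 = (-4.7010, -10.1423, 6.5000)
after link 6: o_6 = (-0.8708, -13.5083, 4.7679)

-0.871 -13.508 4.768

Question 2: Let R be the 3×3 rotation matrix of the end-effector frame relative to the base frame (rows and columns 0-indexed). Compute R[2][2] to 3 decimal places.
-0.866

End-effector z-axis (col 2 of R) = (-0.2500,-0.4330,-0.8660)
R[2][2] = -0.8660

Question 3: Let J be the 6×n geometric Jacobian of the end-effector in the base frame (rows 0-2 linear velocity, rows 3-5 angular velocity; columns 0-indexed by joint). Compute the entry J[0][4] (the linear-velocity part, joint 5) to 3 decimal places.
1.116

axis z_4 = (0.8660,-0.5000,0.0000); lever o_n−o_4 = (5.9952,-3.6160,-2.2321)
cross product → J_v[:, 4] = (1.1160,1.9330,-0.1340)
J_ω[:, 4] = z_4
entry J[0][4] = 1.1160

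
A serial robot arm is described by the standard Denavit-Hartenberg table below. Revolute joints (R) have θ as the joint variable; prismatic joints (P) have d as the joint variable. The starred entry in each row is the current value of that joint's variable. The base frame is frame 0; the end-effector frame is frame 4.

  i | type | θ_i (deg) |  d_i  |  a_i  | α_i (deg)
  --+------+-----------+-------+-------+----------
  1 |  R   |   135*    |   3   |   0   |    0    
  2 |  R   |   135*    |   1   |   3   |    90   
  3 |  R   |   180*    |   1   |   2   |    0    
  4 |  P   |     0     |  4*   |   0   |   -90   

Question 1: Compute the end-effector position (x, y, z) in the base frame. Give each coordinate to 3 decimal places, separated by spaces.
after link 1: o_1 = (0.0000, 0.0000, 3.0000)
after link 2: o_2 = (-0.0000, -3.0000, 4.0000)
after link 3: o_3 = (-1.0000, -1.0000, 4.0000)
after link 4: o_4 = (-5.0000, -1.0000, 4.0000)

-5.000 -1.000 4.000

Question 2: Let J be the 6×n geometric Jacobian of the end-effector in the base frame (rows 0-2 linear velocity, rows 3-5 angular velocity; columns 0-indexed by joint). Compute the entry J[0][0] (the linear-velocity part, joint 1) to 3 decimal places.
1.000

axis z_0 = ẑ; lever o_n−o_0 = (-5.0000,-1.0000,4.0000)
cross product → J_v[:, 0] = (1.0000,-5.0000,0.0000)
J_ω[:, 0] = z_0
entry J[0][0] = 1.0000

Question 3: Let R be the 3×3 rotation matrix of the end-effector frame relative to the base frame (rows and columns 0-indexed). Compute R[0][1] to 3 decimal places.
End-effector y-axis (col 1 of R) = (1.0000,-0.0000,-0.0000)
R[0][1] = 1.0000

1.000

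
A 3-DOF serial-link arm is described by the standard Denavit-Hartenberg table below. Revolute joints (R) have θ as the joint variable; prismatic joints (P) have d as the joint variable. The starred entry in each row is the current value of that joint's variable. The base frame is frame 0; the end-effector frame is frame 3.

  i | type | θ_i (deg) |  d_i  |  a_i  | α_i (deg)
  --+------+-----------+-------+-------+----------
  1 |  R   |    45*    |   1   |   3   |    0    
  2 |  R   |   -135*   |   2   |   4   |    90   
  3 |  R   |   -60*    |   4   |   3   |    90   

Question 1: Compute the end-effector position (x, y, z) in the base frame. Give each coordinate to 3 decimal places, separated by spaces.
-1.879 -3.379 0.402

after link 1: o_1 = (2.1213, 2.1213, 1.0000)
after link 2: o_2 = (2.1213, -1.8787, 3.0000)
after link 3: o_3 = (-1.8787, -3.3787, 0.4019)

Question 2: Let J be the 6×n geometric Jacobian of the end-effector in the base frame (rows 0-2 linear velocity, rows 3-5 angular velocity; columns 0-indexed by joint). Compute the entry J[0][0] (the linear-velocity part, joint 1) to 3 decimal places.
axis z_0 = ẑ; lever o_n−o_0 = (-1.8787,-3.3787,0.4019)
cross product → J_v[:, 0] = (3.3787,-1.8787,0.0000)
J_ω[:, 0] = z_0
entry J[0][0] = 3.3787

3.379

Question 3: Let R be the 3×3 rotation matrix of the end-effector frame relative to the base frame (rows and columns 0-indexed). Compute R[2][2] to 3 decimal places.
-0.500

End-effector z-axis (col 2 of R) = (-0.0000,0.8660,-0.5000)
R[2][2] = -0.5000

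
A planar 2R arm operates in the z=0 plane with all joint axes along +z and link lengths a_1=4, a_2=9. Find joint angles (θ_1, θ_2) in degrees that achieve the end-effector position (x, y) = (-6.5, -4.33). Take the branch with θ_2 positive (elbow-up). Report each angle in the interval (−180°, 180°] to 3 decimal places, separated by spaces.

cos θ_2 = (60.9989−4²−9²)/(2·4·9) = -0.5000; θ_2 = 120.0010° (elbow-up)
β = atan2(-4.3300,-6.5000) = -146.3303°; ψ = atan2(7.7941,-0.5001) = 93.6715°
θ_1 = β − ψ = -240.0018°

119.998 120.001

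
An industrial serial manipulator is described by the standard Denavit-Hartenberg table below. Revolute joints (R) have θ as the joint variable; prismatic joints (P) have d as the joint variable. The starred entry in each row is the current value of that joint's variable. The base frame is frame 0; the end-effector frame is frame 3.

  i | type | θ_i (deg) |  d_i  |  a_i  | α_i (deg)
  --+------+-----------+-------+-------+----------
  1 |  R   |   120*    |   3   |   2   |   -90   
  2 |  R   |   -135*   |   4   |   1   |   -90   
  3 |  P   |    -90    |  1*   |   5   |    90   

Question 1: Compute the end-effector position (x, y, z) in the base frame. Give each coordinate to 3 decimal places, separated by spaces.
-8.794 -2.768 4.414

after link 1: o_1 = (-1.0000, 1.7321, 3.0000)
after link 2: o_2 = (-4.1105, -0.8803, 3.7071)
after link 3: o_3 = (-8.7942, -2.7679, 4.4142)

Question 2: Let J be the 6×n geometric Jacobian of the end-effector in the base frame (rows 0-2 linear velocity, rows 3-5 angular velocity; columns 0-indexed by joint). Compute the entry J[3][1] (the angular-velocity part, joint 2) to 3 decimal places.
-0.866

axis z_1 = (-0.8660,-0.5000,0.0000); lever o_n−o_1 = (-7.7942,-4.5000,1.4142)
cross product → J_v[:, 1] = (-0.7071,1.2247,0.0000)
J_ω[:, 1] = z_1
entry J[3][1] = -0.8660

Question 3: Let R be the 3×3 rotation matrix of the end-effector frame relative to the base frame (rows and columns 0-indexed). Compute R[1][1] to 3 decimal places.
0.612

End-effector y-axis (col 1 of R) = (-0.3536,0.6124,0.7071)
R[1][1] = 0.6124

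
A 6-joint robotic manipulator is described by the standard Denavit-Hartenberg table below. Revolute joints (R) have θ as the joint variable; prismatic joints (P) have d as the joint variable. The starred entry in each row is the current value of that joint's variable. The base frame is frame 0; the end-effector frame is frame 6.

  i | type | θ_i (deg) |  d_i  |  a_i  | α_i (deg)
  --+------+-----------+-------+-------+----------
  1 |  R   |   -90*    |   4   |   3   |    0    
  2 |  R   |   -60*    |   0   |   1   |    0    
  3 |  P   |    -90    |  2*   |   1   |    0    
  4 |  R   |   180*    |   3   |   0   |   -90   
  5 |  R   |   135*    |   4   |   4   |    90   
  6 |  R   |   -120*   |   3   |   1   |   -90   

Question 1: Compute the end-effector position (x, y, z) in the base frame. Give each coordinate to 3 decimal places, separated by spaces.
1.171 -0.761 4.404

after link 1: o_1 = (0.0000, -3.0000, 4.0000)
after link 2: o_2 = (-0.8660, -3.5000, 4.0000)
after link 3: o_3 = (-1.3660, -2.6340, 6.0000)
after link 4: o_4 = (-1.3660, -2.6340, 9.0000)
after link 5: o_5 = (0.6839, 1.8155, 6.1716)
after link 6: o_6 = (1.1713, -0.7608, 4.4038)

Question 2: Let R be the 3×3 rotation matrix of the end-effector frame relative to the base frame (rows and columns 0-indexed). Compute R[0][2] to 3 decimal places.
-0.739

End-effector z-axis (col 2 of R) = (-0.7392,0.2803,-0.6124)
R[0][2] = -0.7392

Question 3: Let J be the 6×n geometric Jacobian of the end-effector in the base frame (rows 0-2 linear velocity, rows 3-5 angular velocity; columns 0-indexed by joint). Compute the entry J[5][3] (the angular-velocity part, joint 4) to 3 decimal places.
axis z_3 = (0.0000,0.0000,1.0000); lever o_n−o_3 = (2.5373,1.8732,-1.5962)
cross product → J_v[:, 3] = (-1.8732,2.5373,0.0000)
J_ω[:, 3] = z_3
entry J[5][3] = 1.0000

1.000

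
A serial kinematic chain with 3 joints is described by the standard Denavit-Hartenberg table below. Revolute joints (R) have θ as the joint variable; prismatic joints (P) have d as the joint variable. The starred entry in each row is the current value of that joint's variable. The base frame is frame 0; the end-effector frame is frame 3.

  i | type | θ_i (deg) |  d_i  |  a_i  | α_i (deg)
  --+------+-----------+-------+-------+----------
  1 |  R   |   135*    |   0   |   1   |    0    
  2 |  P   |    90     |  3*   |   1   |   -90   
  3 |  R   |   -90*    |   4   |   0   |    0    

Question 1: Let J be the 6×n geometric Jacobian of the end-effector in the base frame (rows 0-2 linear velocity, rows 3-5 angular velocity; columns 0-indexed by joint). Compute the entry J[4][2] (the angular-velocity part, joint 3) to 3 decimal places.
axis z_2 = (0.7071,-0.7071,0.0000); lever o_n−o_2 = (2.8284,-2.8284,0.0000)
cross product → J_v[:, 2] = (-0.0000,-0.0000,0.0000)
J_ω[:, 2] = z_2
entry J[4][2] = -0.7071

-0.707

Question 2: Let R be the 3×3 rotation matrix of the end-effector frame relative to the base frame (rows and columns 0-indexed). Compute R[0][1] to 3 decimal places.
-0.707

End-effector y-axis (col 1 of R) = (-0.7071,-0.7071,-0.0000)
R[0][1] = -0.7071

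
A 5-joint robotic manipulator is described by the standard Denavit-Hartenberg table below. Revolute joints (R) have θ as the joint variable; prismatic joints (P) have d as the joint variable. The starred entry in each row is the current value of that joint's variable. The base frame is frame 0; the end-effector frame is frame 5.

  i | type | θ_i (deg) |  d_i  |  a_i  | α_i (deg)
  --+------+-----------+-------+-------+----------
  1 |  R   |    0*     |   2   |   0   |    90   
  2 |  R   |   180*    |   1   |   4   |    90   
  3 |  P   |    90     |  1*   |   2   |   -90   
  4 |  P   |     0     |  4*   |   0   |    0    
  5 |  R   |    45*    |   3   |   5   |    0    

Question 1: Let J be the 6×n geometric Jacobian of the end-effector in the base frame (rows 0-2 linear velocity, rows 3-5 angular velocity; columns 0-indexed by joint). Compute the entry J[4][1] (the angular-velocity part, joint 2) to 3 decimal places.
-1.000

axis z_1 = (0.0000,-1.0000,0.0000); lever o_n−o_1 = (3.0000,-6.5355,-2.5355)
cross product → J_v[:, 1] = (2.5355,0.0000,3.0000)
J_ω[:, 1] = z_1
entry J[4][1] = -1.0000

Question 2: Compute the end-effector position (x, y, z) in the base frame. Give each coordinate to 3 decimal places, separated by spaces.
after link 1: o_1 = (0.0000, 0.0000, 2.0000)
after link 2: o_2 = (-4.0000, -1.0000, 2.0000)
after link 3: o_3 = (-4.0000, -3.0000, 3.0000)
after link 4: o_4 = (0.0000, -3.0000, 3.0000)
after link 5: o_5 = (3.0000, -6.5355, -0.5355)

3.000 -6.536 -0.536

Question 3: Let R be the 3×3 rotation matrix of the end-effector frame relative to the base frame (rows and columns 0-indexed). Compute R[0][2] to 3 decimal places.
1.000

End-effector z-axis (col 2 of R) = (1.0000,-0.0000,-0.0000)
R[0][2] = 1.0000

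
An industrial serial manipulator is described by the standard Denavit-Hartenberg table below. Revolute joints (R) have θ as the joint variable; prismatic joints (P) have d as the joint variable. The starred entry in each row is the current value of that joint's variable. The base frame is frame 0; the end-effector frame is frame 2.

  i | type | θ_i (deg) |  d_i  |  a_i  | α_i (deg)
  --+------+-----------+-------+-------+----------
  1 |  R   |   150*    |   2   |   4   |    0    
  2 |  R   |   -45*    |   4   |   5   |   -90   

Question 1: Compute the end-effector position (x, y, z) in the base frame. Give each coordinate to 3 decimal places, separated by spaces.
-4.758 6.830 6.000

after link 1: o_1 = (-3.4641, 2.0000, 2.0000)
after link 2: o_2 = (-4.7582, 6.8296, 6.0000)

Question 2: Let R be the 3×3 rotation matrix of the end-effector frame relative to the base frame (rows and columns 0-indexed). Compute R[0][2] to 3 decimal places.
End-effector z-axis (col 2 of R) = (-0.9659,-0.2588,0.0000)
R[0][2] = -0.9659

-0.966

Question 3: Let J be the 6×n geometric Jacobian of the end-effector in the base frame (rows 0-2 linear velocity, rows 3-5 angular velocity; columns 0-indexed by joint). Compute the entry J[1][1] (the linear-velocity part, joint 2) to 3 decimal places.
axis z_1 = (0.0000,0.0000,1.0000); lever o_n−o_1 = (-1.2941,4.8296,4.0000)
cross product → J_v[:, 1] = (-4.8296,-1.2941,0.0000)
J_ω[:, 1] = z_1
entry J[1][1] = -1.2941

-1.294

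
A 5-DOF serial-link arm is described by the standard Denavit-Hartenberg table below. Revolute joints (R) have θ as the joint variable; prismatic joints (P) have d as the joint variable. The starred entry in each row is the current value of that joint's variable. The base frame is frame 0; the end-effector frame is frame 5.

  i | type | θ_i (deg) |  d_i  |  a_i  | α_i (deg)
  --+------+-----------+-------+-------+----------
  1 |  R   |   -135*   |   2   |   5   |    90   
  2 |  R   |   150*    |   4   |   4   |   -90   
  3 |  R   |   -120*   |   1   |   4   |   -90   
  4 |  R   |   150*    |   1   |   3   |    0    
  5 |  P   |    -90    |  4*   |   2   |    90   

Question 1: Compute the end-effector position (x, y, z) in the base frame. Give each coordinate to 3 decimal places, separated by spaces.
after link 1: o_1 = (-3.5355, -3.5355, 2.0000)
after link 2: o_2 = (-3.9145, 1.7424, 4.0000)
after link 3: o_3 = (-7.2352, 3.3207, 2.1340)
after link 4: o_4 = (-5.2022, 2.8787, 4.5155)
after link 5: o_5 = (-6.0260, 6.1081, 7.4976)

-6.026 6.108 7.498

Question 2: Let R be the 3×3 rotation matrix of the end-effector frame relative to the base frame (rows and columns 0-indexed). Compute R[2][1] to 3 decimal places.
End-effector y-axis (col 1 of R) = (0.1768,0.8839,0.4330)
R[2][1] = 0.4330

0.433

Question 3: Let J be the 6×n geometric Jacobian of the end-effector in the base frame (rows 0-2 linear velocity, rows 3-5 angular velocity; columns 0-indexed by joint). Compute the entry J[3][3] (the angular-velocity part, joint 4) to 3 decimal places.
0.177

axis z_3 = (0.1768,0.8839,0.4330); lever o_n−o_3 = (1.2091,2.7874,5.3636)
cross product → J_v[:, 3] = (3.5338,-0.4246,-0.5760)
J_ω[:, 3] = z_3
entry J[3][3] = 0.1768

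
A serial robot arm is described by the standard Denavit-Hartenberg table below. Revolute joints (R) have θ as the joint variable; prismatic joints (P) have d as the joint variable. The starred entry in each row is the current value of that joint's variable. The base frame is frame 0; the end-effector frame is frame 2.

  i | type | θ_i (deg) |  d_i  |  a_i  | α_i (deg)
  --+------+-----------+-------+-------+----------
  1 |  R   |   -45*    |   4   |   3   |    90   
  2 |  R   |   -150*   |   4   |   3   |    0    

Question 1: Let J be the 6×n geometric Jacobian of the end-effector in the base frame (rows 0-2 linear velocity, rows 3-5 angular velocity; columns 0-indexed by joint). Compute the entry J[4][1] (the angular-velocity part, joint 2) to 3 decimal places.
axis z_1 = (-0.7071,-0.7071,0.0000); lever o_n−o_1 = (-4.6655,-0.9913,-1.5000)
cross product → J_v[:, 1] = (1.0607,-1.0607,-2.5981)
J_ω[:, 1] = z_1
entry J[4][1] = -0.7071

-0.707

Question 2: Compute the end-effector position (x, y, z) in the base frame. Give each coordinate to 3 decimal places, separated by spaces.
-2.544 -3.113 2.500

after link 1: o_1 = (2.1213, -2.1213, 4.0000)
after link 2: o_2 = (-2.5442, -3.1126, 2.5000)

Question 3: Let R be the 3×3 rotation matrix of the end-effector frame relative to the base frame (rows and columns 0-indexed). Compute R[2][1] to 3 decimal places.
-0.866

End-effector y-axis (col 1 of R) = (0.3536,-0.3536,-0.8660)
R[2][1] = -0.8660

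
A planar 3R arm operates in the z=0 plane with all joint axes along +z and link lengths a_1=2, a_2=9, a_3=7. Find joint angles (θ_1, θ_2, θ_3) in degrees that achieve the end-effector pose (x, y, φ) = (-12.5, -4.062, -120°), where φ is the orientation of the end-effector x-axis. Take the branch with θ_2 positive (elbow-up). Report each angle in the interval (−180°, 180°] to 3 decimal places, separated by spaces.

90.000 89.999 60.001

wrist centre = target − a_3·(cos φ, sin φ) = (-9.0000, 2.0002)
cos θ_2 = (85.0007−2²−9²)/(2·2·9) = 0.0000; θ_2 = 89.9989° (elbow-up)
β = atan2(2.0002,-9.0000) = 167.4701°; ψ = atan2(9.0000,2.0002) = 77.4701°
θ_1 = β − ψ = 90.0000°
θ_3 = φ − θ_1 − θ_2 = 60.0011° (wrapped to (-180°,180°])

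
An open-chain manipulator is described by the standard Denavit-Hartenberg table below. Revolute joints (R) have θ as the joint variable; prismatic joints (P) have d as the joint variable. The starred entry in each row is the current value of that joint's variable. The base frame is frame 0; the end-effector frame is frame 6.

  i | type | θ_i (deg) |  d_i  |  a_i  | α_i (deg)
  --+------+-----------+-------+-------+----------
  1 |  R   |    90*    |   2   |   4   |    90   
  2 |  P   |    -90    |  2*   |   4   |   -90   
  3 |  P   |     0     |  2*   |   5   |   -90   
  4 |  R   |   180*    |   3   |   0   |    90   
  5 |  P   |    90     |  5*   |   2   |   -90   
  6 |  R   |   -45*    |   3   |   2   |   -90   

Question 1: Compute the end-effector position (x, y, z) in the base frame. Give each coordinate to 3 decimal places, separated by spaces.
-4.414 -0.414 -10.000

after link 1: o_1 = (0.0000, 4.0000, 2.0000)
after link 2: o_2 = (2.0000, 4.0000, -2.0000)
after link 3: o_3 = (2.0000, 6.0000, -7.0000)
after link 4: o_4 = (-1.0000, 6.0000, -7.0000)
after link 5: o_5 = (-3.0000, 1.0000, -7.0000)
after link 6: o_6 = (-4.4142, -0.4142, -10.0000)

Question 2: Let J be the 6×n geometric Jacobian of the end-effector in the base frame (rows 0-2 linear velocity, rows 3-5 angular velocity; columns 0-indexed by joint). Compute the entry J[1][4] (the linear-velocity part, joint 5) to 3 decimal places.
prismatic axis z_4 = (-0.0000,-1.0000,-0.0000)
J_v[:, 4] = z_4; J_ω[:, 4] = (0,0,0)
entry J[1][4] = -1.0000

-1.000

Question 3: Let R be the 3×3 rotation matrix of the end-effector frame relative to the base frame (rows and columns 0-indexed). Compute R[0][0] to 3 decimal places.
End-effector x-axis (col 0 of R) = (-0.7071,-0.7071,-0.0000)
R[0][0] = -0.7071

-0.707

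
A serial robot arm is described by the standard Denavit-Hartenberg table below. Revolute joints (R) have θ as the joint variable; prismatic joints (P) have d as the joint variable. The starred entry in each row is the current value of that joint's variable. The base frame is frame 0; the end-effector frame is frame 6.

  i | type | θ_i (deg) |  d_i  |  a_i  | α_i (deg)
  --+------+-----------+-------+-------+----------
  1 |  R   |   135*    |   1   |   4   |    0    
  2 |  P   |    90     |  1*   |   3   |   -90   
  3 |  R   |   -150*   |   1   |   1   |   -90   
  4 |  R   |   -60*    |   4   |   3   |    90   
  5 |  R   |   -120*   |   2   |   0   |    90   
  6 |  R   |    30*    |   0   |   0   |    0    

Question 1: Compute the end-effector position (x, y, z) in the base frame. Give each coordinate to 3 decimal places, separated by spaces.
after link 1: o_1 = (-2.8284, 2.8284, 1.0000)
after link 2: o_2 = (-4.9497, 0.7071, 2.0000)
after link 3: o_3 = (-3.6303, 0.6124, 2.5000)
after link 4: o_4 = (-2.2888, -1.7204, 6.7141)
after link 5: o_5 = (-2.6424, -3.4882, 5.8481)
after link 6: o_6 = (-2.6424, -3.4882, 5.8481)

-2.642 -3.488 5.848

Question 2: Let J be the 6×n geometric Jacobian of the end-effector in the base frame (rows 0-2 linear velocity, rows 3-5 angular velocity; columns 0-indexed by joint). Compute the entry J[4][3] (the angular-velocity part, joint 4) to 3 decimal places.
axis z_3 = (-0.3536,-0.3536,0.8660); lever o_n−o_3 = (0.9879,-4.1005,3.3481)
cross product → J_v[:, 3] = (2.3674,2.0393,1.7990)
J_ω[:, 3] = z_3
entry J[4][3] = -0.3536

-0.354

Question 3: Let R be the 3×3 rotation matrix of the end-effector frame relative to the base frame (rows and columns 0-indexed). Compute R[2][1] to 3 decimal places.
0.063

End-effector y-axis (col 1 of R) = (-0.0765,-0.9951,0.0625)
R[2][1] = 0.0625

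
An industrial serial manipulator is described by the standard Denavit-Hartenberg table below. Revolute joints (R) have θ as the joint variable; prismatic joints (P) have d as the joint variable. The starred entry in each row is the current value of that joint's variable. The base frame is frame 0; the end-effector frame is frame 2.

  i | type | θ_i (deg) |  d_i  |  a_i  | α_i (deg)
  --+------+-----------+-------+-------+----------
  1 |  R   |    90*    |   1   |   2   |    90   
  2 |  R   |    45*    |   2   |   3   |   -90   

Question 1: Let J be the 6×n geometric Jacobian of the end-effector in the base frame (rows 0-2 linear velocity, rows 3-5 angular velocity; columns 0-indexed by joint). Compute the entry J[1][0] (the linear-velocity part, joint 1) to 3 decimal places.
2.000

axis z_0 = ẑ; lever o_n−o_0 = (2.0000,4.1213,3.1213)
cross product → J_v[:, 0] = (-4.1213,2.0000,0.0000)
J_ω[:, 0] = z_0
entry J[1][0] = 2.0000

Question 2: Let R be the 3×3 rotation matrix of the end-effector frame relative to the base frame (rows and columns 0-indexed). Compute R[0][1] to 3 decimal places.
End-effector y-axis (col 1 of R) = (-1.0000,0.0000,-0.0000)
R[0][1] = -1.0000

-1.000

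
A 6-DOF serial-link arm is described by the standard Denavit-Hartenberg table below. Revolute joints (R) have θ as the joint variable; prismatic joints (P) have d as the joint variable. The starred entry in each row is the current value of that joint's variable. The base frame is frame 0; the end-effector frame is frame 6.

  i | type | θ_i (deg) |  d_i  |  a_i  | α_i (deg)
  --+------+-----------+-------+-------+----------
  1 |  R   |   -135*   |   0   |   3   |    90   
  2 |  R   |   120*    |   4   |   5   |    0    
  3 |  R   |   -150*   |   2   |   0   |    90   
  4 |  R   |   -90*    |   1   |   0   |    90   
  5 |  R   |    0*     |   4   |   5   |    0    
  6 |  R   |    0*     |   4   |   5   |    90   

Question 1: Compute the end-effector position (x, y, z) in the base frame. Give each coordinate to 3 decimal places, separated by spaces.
after link 1: o_1 = (-2.1213, -2.1213, 0.0000)
after link 2: o_2 = (-3.1820, 2.4749, 4.3301)
after link 3: o_3 = (-4.5962, 3.8891, 4.3301)
after link 4: o_4 = (-4.2426, 4.2426, 3.4641)
after link 5: o_5 = (1.7424, 3.1566, 5.4641)
after link 6: o_6 = (7.7274, 2.0706, 7.4641)

7.727 2.071 7.464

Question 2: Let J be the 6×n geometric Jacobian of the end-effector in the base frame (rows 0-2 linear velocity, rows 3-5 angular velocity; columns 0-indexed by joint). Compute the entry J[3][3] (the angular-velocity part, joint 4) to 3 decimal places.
axis z_3 = (0.3536,0.3536,-0.8660); lever o_n−o_3 = (12.3236,-1.8185,3.1340)
cross product → J_v[:, 3] = (-0.4669,-11.7806,-5.0000)
J_ω[:, 3] = z_3
entry J[3][3] = 0.3536

0.354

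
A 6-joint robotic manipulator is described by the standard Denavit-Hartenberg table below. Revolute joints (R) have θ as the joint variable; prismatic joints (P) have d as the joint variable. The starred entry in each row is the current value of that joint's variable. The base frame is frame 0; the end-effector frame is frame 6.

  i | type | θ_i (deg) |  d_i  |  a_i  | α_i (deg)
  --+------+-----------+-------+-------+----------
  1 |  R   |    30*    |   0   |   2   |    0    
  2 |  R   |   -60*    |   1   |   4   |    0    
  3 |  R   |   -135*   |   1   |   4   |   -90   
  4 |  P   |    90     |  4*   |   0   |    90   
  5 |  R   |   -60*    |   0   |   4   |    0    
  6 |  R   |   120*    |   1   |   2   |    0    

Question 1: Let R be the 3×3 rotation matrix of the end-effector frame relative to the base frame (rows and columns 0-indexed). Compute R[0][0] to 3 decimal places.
End-effector x-axis (col 0 of R) = (0.2241,-0.8365,-0.5000)
R[0][0] = 0.2241

0.224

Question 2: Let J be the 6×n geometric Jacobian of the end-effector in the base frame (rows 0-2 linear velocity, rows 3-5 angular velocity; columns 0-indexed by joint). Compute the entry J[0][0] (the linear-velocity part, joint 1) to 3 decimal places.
4.485

axis z_0 = ẑ; lever o_n−o_0 = (0.9535,-4.4848,-1.0000)
cross product → J_v[:, 0] = (4.4848,0.9535,-0.0000)
J_ω[:, 0] = z_0
entry J[0][0] = 4.4848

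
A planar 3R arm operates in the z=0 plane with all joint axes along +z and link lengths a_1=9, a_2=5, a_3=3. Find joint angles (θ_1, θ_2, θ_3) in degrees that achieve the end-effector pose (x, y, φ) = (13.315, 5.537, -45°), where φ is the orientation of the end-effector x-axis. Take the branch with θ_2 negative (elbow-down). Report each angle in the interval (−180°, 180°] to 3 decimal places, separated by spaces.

44.998 -29.992 -60.006

wrist centre = target − a_3·(cos φ, sin φ) = (11.1937, 7.6583)
cos θ_2 = (183.9483−9²−5²)/(2·9·5) = 0.8661; θ_2 = -29.9923° (elbow-down)
β = atan2(7.6583,11.1937) = 34.3786°; ψ = atan2(-2.4994,13.3305) = -10.6195°
θ_1 = β − ψ = 44.9980°
θ_3 = φ − θ_1 − θ_2 = -60.0057° (wrapped to (-180°,180°])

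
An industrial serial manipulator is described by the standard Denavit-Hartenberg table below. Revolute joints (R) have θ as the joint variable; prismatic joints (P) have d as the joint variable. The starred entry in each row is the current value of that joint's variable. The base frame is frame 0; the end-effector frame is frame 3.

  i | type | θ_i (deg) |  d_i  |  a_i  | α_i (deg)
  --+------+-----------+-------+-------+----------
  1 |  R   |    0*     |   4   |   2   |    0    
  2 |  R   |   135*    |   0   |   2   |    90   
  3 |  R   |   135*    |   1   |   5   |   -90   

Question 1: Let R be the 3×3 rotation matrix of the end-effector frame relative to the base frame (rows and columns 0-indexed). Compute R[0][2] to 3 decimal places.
0.500

End-effector z-axis (col 2 of R) = (0.5000,-0.5000,-0.7071)
R[0][2] = 0.5000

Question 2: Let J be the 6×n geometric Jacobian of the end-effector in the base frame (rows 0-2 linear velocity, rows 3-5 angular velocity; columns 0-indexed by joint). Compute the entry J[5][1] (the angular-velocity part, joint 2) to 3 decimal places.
1.000

axis z_1 = (0.0000,0.0000,1.0000); lever o_n−o_1 = (1.7929,-0.3787,3.5355)
cross product → J_v[:, 1] = (0.3787,1.7929,-0.0000)
J_ω[:, 1] = z_1
entry J[5][1] = 1.0000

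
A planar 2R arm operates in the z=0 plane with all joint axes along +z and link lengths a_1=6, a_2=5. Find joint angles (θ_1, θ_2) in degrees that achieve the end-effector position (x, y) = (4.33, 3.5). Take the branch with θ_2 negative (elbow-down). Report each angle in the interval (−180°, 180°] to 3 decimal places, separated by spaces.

90.001 -120.001

cos θ_2 = (30.9989−6²−5²)/(2·6·5) = -0.5000; θ_2 = -120.0012° (elbow-down)
β = atan2(3.5000,4.3300) = 38.9491°; ψ = atan2(-4.3301,3.4999) = -51.0521°
θ_1 = β − ψ = 90.0012°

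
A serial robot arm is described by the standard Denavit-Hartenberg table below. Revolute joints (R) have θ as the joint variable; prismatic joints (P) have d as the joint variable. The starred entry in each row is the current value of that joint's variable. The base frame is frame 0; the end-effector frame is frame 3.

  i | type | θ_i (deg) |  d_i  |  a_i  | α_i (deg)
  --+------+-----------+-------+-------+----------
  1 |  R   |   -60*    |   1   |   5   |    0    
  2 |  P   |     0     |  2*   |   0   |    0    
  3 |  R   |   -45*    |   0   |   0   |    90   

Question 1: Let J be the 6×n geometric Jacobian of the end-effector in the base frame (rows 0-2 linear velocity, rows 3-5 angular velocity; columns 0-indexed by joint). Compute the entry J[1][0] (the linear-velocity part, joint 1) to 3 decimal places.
axis z_0 = ẑ; lever o_n−o_0 = (2.5000,-4.3301,3.0000)
cross product → J_v[:, 0] = (4.3301,2.5000,-0.0000)
J_ω[:, 0] = z_0
entry J[1][0] = 2.5000

2.500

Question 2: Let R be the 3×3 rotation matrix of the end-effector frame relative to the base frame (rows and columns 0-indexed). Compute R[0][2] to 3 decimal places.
-0.966

End-effector z-axis (col 2 of R) = (-0.9659,0.2588,0.0000)
R[0][2] = -0.9659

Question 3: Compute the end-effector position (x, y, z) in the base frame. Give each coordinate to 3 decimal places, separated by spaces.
after link 1: o_1 = (2.5000, -4.3301, 1.0000)
after link 2: o_2 = (2.5000, -4.3301, 3.0000)
after link 3: o_3 = (2.5000, -4.3301, 3.0000)

2.500 -4.330 3.000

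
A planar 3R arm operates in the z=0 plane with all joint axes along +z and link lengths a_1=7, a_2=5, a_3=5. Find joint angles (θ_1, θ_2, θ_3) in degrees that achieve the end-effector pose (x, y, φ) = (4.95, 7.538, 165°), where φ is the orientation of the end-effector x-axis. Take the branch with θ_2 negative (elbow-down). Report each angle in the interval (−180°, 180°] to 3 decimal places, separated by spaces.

wrist centre = target − a_3·(cos φ, sin φ) = (9.7796, 6.2439)
cos θ_2 = (134.6275−7²−5²)/(2·7·5) = 0.8661; θ_2 = -29.9906° (elbow-down)
β = atan2(6.2439,9.7796) = 32.5566°; ψ = atan2(-2.4993,11.3305) = -12.4391°
θ_1 = β − ψ = 44.9957°
θ_3 = φ − θ_1 − θ_2 = 149.9949° (wrapped to (-180°,180°])

44.996 -29.991 149.995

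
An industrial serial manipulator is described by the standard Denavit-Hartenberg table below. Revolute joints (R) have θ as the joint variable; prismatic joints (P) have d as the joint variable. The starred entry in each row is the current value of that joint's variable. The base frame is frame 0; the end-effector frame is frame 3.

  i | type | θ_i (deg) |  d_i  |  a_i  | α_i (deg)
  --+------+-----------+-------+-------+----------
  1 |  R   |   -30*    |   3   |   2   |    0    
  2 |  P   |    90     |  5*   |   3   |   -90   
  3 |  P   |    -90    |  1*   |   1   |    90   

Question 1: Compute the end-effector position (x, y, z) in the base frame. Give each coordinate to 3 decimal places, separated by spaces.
after link 1: o_1 = (1.7321, -1.0000, 3.0000)
after link 2: o_2 = (3.2321, 1.5981, 8.0000)
after link 3: o_3 = (2.3660, 2.0981, 9.0000)

2.366 2.098 9.000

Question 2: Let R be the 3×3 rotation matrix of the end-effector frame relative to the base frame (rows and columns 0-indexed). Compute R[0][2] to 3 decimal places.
-0.500

End-effector z-axis (col 2 of R) = (-0.5000,-0.8660,0.0000)
R[0][2] = -0.5000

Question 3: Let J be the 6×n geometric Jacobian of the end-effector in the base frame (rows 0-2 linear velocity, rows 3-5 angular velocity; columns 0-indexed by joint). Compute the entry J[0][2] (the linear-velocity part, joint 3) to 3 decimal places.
prismatic axis z_2 = (-0.8660,0.5000,0.0000)
J_v[:, 2] = z_2; J_ω[:, 2] = (0,0,0)
entry J[0][2] = -0.8660

-0.866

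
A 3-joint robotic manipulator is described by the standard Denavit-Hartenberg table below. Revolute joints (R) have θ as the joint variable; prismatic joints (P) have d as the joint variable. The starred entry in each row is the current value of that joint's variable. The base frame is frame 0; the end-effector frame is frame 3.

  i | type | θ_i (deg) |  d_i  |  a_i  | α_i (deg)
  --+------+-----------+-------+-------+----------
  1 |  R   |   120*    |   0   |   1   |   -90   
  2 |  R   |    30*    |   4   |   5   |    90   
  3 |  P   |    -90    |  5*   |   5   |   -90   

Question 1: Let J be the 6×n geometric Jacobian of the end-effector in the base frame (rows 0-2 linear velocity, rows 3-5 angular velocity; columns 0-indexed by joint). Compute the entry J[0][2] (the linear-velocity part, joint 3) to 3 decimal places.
prismatic axis z_2 = (-0.2500,0.4330,0.8660)
J_v[:, 2] = z_2; J_ω[:, 2] = (0,0,0)
entry J[0][2] = -0.2500

-0.250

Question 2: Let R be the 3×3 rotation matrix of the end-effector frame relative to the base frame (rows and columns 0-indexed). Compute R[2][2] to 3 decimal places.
-0.500

End-effector z-axis (col 2 of R) = (-0.4330,0.7500,-0.5000)
R[2][2] = -0.5000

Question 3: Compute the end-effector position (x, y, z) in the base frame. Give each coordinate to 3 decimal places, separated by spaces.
after link 1: o_1 = (-0.5000, 0.8660, 0.0000)
after link 2: o_2 = (-6.1292, 2.6160, -2.5000)
after link 3: o_3 = (-3.0490, 7.2811, 1.8301)

-3.049 7.281 1.830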